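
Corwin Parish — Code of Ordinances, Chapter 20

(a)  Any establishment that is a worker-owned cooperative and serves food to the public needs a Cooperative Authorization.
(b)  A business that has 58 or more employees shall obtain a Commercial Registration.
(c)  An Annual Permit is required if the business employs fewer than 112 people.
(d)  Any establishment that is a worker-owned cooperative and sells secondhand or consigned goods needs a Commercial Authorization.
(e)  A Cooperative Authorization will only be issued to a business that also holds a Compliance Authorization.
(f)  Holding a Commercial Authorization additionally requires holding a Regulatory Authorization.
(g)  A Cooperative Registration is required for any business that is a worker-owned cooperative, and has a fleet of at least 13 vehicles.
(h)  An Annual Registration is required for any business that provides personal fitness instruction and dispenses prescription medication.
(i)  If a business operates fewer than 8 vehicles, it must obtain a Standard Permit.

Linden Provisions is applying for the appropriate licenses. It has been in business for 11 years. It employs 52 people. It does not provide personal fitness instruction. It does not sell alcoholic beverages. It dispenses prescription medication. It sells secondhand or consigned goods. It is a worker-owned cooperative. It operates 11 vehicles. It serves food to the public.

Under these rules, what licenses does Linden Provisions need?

Annual Permit, Commercial Authorization, Compliance Authorization, Cooperative Authorization, Regulatory Authorization

(a) is a worker-owned cooperative; serves food to the public → Cooperative Authorization required.
(b) employees 52 < 58 → Commercial Registration not required.
(c) employees 52 < 112 → Annual Permit required.
(d) is a worker-owned cooperative; sells secondhand or consigned goods → Commercial Authorization required.
(e) Cooperative Authorization is required → Compliance Authorization also required.
(f) Commercial Authorization is required → Regulatory Authorization also required.
(g) is a worker-owned cooperative; vehicles 11 < 13 → Cooperative Registration not required.
(h) does not provide personal fitness instruction; dispenses prescription medication → Annual Registration not required.
(i) vehicles 11 ≥ 8 → Standard Permit not required.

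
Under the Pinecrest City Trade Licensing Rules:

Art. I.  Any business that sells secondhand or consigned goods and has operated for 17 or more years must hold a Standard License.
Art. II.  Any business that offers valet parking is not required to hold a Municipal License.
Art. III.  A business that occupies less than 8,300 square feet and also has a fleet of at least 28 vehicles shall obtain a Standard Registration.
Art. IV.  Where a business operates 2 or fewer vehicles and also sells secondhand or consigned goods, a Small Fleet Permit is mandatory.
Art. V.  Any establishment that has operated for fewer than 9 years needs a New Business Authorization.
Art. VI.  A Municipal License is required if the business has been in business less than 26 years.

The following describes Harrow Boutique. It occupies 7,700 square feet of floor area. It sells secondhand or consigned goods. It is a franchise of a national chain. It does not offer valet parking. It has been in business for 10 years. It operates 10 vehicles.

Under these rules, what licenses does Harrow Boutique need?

Municipal License

Art. I. sells secondhand or consigned goods; years in business 10 < 17 → Standard License not required.
Art. II. does not offer valet parking → Municipal License exemption does not apply.
Art. III. floor area 7,700 square feet < 8,300 square feet; vehicles 10 < 28 → Standard Registration not required.
Art. IV. vehicles 10 > 2; sells secondhand or consigned goods → Small Fleet Permit not required.
Art. V. years in business 10 ≥ 9 → New Business Authorization not required.
Art. VI. years in business 10 < 26 → Municipal License required.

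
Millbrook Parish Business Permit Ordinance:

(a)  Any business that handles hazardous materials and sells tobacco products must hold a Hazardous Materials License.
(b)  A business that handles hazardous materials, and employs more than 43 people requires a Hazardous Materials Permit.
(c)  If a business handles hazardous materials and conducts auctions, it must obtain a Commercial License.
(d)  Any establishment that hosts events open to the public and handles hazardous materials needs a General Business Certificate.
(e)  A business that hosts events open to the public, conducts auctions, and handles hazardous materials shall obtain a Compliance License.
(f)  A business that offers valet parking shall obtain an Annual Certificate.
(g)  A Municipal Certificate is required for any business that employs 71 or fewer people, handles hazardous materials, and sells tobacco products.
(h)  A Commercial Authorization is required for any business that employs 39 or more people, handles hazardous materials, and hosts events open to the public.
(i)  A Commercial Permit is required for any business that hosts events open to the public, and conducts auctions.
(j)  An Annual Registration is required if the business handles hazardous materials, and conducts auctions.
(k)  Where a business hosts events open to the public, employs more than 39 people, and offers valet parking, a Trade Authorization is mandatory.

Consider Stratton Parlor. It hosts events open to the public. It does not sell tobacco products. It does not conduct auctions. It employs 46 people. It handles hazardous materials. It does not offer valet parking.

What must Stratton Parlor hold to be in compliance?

Commercial Authorization, General Business Certificate, Hazardous Materials Permit

(a) handles hazardous materials; does not sell tobacco products → Hazardous Materials License not required.
(b) handles hazardous materials; employees 46 > 43 → Hazardous Materials Permit required.
(c) handles hazardous materials; does not conduct auctions → Commercial License not required.
(d) hosts events open to the public; handles hazardous materials → General Business Certificate required.
(e) hosts events open to the public; does not conduct auctions; handles hazardous materials → Compliance License not required.
(f) does not offer valet parking → Annual Certificate not required.
(g) employees 46 ≤ 71; handles hazardous materials; does not sell tobacco products → Municipal Certificate not required.
(h) employees 46 ≥ 39; handles hazardous materials; hosts events open to the public → Commercial Authorization required.
(i) hosts events open to the public; does not conduct auctions → Commercial Permit not required.
(j) handles hazardous materials; does not conduct auctions → Annual Registration not required.
(k) hosts events open to the public; employees 46 > 39; does not offer valet parking → Trade Authorization not required.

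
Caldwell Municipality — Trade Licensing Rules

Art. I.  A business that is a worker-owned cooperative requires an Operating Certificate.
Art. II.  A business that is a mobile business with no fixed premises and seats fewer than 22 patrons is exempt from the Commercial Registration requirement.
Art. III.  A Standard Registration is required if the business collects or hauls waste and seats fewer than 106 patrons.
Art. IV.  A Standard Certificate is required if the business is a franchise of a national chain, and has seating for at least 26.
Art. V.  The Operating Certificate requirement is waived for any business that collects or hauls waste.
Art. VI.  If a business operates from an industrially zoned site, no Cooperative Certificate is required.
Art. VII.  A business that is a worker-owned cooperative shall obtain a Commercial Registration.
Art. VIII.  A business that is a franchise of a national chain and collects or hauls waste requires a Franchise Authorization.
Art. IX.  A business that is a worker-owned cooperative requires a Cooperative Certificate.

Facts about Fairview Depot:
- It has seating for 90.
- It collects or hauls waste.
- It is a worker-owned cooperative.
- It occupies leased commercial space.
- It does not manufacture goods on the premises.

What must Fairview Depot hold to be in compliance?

Commercial Registration, Cooperative Certificate, Standard Registration

Art. I. is a worker-owned cooperative → Operating Certificate required.
Art. II. occupies leased commercial space (not: is a mobile business with no fixed premises); seating 90 ≥ 22 → Commercial Registration exemption does not apply.
Art. III. collects or hauls waste; seating 90 < 106 → Standard Registration required.
Art. IV. is a worker-owned cooperative (not: is a franchise of a national chain); seating 90 ≥ 26 → Standard Certificate not required.
Art. V. collects or hauls waste → exempt from Operating Certificate.
Art. VI. occupies leased commercial space (not: operates from an industrially zoned site) → Cooperative Certificate exemption does not apply.
Art. VII. is a worker-owned cooperative → Commercial Registration required.
Art. VIII. is a worker-owned cooperative (not: is a franchise of a national chain); collects or hauls waste → Franchise Authorization not required.
Art. IX. is a worker-owned cooperative → Cooperative Certificate required.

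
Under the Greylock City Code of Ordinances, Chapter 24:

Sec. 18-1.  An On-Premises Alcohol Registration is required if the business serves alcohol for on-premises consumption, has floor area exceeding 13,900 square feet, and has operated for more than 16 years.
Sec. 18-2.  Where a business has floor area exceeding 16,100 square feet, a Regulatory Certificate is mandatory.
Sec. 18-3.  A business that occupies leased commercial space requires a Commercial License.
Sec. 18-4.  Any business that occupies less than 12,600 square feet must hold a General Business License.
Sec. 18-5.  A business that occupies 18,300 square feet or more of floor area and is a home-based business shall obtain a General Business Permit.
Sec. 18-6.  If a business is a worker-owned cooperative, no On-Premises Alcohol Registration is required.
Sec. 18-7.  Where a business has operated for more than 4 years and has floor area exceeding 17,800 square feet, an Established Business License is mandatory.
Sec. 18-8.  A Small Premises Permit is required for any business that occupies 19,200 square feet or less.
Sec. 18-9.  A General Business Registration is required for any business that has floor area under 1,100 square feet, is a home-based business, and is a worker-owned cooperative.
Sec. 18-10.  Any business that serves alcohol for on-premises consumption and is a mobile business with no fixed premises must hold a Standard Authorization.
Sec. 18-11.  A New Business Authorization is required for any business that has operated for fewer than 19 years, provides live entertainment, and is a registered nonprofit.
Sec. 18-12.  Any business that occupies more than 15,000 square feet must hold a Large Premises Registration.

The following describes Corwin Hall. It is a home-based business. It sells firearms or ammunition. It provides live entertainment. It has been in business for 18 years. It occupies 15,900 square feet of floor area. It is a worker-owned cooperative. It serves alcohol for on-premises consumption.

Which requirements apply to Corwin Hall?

Sec. 18-1. serves alcohol for on-premises consumption; floor area 15,900 square feet > 13,900 square feet; years in business 18 > 16 → On-Premises Alcohol Registration required.
Sec. 18-2. floor area 15,900 square feet ≤ 16,100 square feet → Regulatory Certificate not required.
Sec. 18-3. is a home-based business (not: occupies leased commercial space) → Commercial License not required.
Sec. 18-4. floor area 15,900 square feet ≥ 12,600 square feet → General Business License not required.
Sec. 18-5. floor area 15,900 square feet < 18,300 square feet; is a home-based business → General Business Permit not required.
Sec. 18-6. is a worker-owned cooperative → exempt from On-Premises Alcohol Registration.
Sec. 18-7. years in business 18 > 4; floor area 15,900 square feet ≤ 17,800 square feet → Established Business License not required.
Sec. 18-8. floor area 15,900 square feet ≤ 19,200 square feet → Small Premises Permit required.
Sec. 18-9. floor area 15,900 square feet ≥ 1,100 square feet; is a home-based business; is a worker-owned cooperative → General Business Registration not required.
Sec. 18-10. serves alcohol for on-premises consumption; is a home-based business (not: is a mobile business with no fixed premises) → Standard Authorization not required.
Sec. 18-11. years in business 18 < 19; provides live entertainment; is a worker-owned cooperative (not: is a registered nonprofit) → New Business Authorization not required.
Sec. 18-12. floor area 15,900 square feet > 15,000 square feet → Large Premises Registration required.

Large Premises Registration, Small Premises Permit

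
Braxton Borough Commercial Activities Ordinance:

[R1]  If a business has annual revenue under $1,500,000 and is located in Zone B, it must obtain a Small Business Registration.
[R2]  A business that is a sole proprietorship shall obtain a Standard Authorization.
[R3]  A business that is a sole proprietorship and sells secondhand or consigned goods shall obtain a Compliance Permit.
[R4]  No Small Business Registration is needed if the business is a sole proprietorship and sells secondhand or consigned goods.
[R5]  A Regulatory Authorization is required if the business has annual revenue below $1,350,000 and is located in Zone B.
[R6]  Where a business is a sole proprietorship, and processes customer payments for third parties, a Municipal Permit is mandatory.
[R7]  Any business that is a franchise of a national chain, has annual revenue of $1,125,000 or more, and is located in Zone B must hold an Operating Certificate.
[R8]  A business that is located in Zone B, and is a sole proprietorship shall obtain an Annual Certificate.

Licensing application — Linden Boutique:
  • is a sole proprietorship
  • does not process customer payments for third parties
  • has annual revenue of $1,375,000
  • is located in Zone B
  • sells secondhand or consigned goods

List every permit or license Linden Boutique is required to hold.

Annual Certificate, Compliance Permit, Standard Authorization

[R1] revenue $1,375,000 < $1,500,000; is located in Zone B → Small Business Registration required.
[R2] is a sole proprietorship → Standard Authorization required.
[R3] is a sole proprietorship; sells secondhand or consigned goods → Compliance Permit required.
[R4] is a sole proprietorship; sells secondhand or consigned goods → exempt from Small Business Registration.
[R5] revenue $1,375,000 ≥ $1,350,000; is located in Zone B → Regulatory Authorization not required.
[R6] is a sole proprietorship; does not process customer payments for third parties → Municipal Permit not required.
[R7] is a sole proprietorship (not: is a franchise of a national chain); revenue $1,375,000 ≥ $1,125,000; is located in Zone B → Operating Certificate not required.
[R8] is located in Zone B; is a sole proprietorship → Annual Certificate required.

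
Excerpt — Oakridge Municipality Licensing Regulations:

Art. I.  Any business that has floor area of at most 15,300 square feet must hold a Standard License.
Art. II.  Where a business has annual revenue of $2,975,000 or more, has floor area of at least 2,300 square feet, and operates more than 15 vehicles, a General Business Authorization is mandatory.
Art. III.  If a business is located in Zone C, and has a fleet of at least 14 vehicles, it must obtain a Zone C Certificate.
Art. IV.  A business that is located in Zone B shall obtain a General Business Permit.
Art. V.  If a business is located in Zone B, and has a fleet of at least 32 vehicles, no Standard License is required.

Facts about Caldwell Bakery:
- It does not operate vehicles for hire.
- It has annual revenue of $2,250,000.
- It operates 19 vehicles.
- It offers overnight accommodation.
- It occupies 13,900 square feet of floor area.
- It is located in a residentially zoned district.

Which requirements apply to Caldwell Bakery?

Standard License

Art. I. floor area 13,900 square feet ≤ 15,300 square feet → Standard License required.
Art. II. revenue $2,250,000 < $2,975,000; floor area 13,900 square feet ≥ 2,300 square feet; vehicles 19 > 15 → General Business Authorization not required.
Art. III. is located in a residentially zoned district (not: is located in Zone C); vehicles 19 ≥ 14 → Zone C Certificate not required.
Art. IV. is located in a residentially zoned district (not: is located in Zone B) → General Business Permit not required.
Art. V. is located in a residentially zoned district (not: is located in Zone B); vehicles 19 < 32 → Standard License exemption does not apply.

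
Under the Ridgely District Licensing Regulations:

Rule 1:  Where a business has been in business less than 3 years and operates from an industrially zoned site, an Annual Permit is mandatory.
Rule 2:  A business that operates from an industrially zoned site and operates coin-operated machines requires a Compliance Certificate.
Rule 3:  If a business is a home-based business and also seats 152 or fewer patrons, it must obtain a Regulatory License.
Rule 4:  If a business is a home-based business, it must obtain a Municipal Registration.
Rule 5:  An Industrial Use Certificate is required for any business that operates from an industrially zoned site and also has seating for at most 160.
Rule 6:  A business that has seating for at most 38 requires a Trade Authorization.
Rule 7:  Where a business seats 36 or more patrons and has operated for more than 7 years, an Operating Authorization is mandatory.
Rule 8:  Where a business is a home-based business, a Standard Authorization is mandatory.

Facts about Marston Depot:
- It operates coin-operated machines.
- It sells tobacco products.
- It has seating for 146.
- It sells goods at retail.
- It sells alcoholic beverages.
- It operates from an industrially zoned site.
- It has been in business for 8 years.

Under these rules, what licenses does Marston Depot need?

Compliance Certificate, Industrial Use Certificate, Operating Authorization

Rule 1: years in business 8 ≥ 3; operates from an industrially zoned site → Annual Permit not required.
Rule 2: operates from an industrially zoned site; operates coin-operated machines → Compliance Certificate required.
Rule 3: operates from an industrially zoned site (not: is a home-based business); seating 146 ≤ 152 → Regulatory License not required.
Rule 4: operates from an industrially zoned site (not: is a home-based business) → Municipal Registration not required.
Rule 5: operates from an industrially zoned site; seating 146 ≤ 160 → Industrial Use Certificate required.
Rule 6: seating 146 > 38 → Trade Authorization not required.
Rule 7: seating 146 ≥ 36; years in business 8 > 7 → Operating Authorization required.
Rule 8: operates from an industrially zoned site (not: is a home-based business) → Standard Authorization not required.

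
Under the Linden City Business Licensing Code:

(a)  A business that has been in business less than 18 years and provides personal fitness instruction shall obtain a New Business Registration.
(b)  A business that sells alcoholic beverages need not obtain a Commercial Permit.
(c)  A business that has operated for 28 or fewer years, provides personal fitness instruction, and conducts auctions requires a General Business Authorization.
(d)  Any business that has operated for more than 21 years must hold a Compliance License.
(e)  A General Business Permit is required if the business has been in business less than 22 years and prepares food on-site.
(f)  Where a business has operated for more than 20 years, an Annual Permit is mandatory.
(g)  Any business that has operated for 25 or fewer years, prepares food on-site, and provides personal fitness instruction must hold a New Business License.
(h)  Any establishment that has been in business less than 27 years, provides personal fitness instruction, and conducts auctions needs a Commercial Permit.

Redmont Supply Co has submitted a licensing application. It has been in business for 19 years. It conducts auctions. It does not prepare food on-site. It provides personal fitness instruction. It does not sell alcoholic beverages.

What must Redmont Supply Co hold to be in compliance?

Commercial Permit, General Business Authorization

(a) years in business 19 ≥ 18; provides personal fitness instruction → New Business Registration not required.
(b) does not sell alcoholic beverages → Commercial Permit exemption does not apply.
(c) years in business 19 ≤ 28; provides personal fitness instruction; conducts auctions → General Business Authorization required.
(d) years in business 19 ≤ 21 → Compliance License not required.
(e) years in business 19 < 22; does not prepare food on-site → General Business Permit not required.
(f) years in business 19 ≤ 20 → Annual Permit not required.
(g) years in business 19 ≤ 25; does not prepare food on-site; provides personal fitness instruction → New Business License not required.
(h) years in business 19 < 27; provides personal fitness instruction; conducts auctions → Commercial Permit required.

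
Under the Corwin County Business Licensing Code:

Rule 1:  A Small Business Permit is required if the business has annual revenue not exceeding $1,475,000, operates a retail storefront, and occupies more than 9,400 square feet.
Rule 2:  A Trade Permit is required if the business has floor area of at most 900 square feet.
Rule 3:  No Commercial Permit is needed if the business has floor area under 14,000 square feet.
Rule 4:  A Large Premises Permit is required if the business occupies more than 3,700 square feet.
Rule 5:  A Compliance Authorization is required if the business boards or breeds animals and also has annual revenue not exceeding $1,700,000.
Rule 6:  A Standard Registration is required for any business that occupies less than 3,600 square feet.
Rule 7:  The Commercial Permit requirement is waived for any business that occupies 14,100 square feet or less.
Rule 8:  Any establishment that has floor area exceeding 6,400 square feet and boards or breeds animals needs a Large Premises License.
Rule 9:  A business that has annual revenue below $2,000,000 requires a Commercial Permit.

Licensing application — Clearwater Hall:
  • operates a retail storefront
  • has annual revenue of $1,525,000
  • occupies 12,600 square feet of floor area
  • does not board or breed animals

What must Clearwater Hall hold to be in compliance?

Rule 1: revenue $1,525,000 > $1,475,000; operates a retail storefront; floor area 12,600 square feet > 9,400 square feet → Small Business Permit not required.
Rule 2: floor area 12,600 square feet > 900 square feet → Trade Permit not required.
Rule 3: floor area 12,600 square feet < 14,000 square feet → exempt from Commercial Permit.
Rule 4: floor area 12,600 square feet > 3,700 square feet → Large Premises Permit required.
Rule 5: does not board or breed animals; revenue $1,525,000 ≤ $1,700,000 → Compliance Authorization not required.
Rule 6: floor area 12,600 square feet ≥ 3,600 square feet → Standard Registration not required.
Rule 7: floor area 12,600 square feet ≤ 14,100 square feet → exempt from Commercial Permit.
Rule 8: floor area 12,600 square feet > 6,400 square feet; does not board or breed animals → Large Premises License not required.
Rule 9: revenue $1,525,000 < $2,000,000 → Commercial Permit required.

Large Premises Permit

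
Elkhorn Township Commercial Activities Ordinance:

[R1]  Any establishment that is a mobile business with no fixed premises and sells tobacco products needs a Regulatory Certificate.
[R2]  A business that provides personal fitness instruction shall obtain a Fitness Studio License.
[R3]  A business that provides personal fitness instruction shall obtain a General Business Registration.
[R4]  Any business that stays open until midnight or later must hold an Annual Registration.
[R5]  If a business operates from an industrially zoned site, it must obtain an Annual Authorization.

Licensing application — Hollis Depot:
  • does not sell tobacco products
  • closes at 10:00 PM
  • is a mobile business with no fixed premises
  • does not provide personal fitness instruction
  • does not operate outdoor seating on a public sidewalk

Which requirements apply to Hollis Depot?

None

[R1] is a mobile business with no fixed premises; does not sell tobacco products → Regulatory Certificate not required.
[R2] does not provide personal fitness instruction → Fitness Studio License not required.
[R3] does not provide personal fitness instruction → General Business Registration not required.
[R4] closes 10:00 PM, at/before midnight → Annual Registration not required.
[R5] is a mobile business with no fixed premises (not: operates from an industrially zoned site) → Annual Authorization not required.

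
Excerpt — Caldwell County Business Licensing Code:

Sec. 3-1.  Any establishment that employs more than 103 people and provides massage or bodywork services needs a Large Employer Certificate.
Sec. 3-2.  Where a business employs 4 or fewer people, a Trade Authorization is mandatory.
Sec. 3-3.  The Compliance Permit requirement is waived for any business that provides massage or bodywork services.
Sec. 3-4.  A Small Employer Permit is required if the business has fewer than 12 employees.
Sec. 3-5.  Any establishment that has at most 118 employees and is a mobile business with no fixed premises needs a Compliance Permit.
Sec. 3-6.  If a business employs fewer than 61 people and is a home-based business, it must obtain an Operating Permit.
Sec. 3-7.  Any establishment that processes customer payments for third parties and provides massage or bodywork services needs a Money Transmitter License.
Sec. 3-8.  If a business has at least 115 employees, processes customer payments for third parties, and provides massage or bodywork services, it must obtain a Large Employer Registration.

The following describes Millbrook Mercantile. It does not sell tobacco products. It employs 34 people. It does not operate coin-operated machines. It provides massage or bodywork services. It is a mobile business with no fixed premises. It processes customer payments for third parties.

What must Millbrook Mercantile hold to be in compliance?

Sec. 3-1. employees 34 ≤ 103; provides massage or bodywork services → Large Employer Certificate not required.
Sec. 3-2. employees 34 > 4 → Trade Authorization not required.
Sec. 3-3. provides massage or bodywork services → exempt from Compliance Permit.
Sec. 3-4. employees 34 ≥ 12 → Small Employer Permit not required.
Sec. 3-5. employees 34 ≤ 118; is a mobile business with no fixed premises → Compliance Permit required.
Sec. 3-6. employees 34 < 61; is a mobile business with no fixed premises (not: is a home-based business) → Operating Permit not required.
Sec. 3-7. processes customer payments for third parties; provides massage or bodywork services → Money Transmitter License required.
Sec. 3-8. employees 34 < 115; processes customer payments for third parties; provides massage or bodywork services → Large Employer Registration not required.

Money Transmitter License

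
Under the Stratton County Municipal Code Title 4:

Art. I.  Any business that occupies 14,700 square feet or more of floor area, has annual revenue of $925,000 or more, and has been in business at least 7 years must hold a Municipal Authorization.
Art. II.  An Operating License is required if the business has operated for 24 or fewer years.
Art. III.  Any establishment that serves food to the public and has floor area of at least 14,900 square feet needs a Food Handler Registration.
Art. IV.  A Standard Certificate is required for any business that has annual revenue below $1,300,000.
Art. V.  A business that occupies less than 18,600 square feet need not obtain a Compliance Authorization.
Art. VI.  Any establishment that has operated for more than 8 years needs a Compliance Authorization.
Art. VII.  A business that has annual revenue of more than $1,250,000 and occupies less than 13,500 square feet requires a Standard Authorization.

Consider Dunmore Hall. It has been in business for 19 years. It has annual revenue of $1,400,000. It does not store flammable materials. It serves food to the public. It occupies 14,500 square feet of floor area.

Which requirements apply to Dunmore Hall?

Art. I. floor area 14,500 square feet < 14,700 square feet; revenue $1,400,000 ≥ $925,000; years in business 19 ≥ 7 → Municipal Authorization not required.
Art. II. years in business 19 ≤ 24 → Operating License required.
Art. III. serves food to the public; floor area 14,500 square feet < 14,900 square feet → Food Handler Registration not required.
Art. IV. revenue $1,400,000 ≥ $1,300,000 → Standard Certificate not required.
Art. V. floor area 14,500 square feet < 18,600 square feet → exempt from Compliance Authorization.
Art. VI. years in business 19 > 8 → Compliance Authorization required.
Art. VII. revenue $1,400,000 > $1,250,000; floor area 14,500 square feet ≥ 13,500 square feet → Standard Authorization not required.

Operating License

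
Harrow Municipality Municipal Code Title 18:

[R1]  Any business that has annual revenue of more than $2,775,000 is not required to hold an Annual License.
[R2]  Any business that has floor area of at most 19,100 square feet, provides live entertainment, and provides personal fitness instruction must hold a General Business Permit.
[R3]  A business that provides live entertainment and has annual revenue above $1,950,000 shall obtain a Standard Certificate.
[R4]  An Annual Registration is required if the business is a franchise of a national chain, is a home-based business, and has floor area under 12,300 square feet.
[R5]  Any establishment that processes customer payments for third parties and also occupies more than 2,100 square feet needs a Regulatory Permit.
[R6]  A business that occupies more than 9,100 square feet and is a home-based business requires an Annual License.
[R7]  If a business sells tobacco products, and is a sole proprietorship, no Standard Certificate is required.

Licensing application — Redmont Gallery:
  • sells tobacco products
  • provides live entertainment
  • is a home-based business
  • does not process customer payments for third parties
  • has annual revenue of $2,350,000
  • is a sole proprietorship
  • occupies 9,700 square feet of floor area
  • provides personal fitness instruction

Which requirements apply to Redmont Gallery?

[R1] revenue $2,350,000 ≤ $2,775,000 → Annual License exemption does not apply.
[R2] floor area 9,700 square feet ≤ 19,100 square feet; provides live entertainment; provides personal fitness instruction → General Business Permit required.
[R3] provides live entertainment; revenue $2,350,000 > $1,950,000 → Standard Certificate required.
[R4] is a sole proprietorship (not: is a franchise of a national chain); is a home-based business; floor area 9,700 square feet < 12,300 square feet → Annual Registration not required.
[R5] does not process customer payments for third parties; floor area 9,700 square feet > 2,100 square feet → Regulatory Permit not required.
[R6] floor area 9,700 square feet > 9,100 square feet; is a home-based business → Annual License required.
[R7] sells tobacco products; is a sole proprietorship → exempt from Standard Certificate.

Annual License, General Business Permit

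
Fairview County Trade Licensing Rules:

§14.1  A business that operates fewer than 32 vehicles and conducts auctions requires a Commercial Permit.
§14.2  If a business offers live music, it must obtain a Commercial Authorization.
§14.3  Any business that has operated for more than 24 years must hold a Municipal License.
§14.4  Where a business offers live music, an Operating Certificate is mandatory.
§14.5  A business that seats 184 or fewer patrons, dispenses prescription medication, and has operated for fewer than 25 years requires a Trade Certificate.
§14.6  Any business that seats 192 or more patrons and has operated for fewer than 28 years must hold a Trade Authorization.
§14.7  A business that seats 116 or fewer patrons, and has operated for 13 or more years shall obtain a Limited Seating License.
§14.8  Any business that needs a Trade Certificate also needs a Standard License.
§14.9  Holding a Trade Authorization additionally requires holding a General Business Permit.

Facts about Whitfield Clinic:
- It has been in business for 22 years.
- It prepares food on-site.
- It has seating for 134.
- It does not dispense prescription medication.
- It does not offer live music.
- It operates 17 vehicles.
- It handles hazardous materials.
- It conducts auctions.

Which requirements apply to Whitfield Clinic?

Commercial Permit

§14.1 vehicles 17 < 32; conducts auctions → Commercial Permit required.
§14.2 does not offer live music → Commercial Authorization not required.
§14.3 years in business 22 ≤ 24 → Municipal License not required.
§14.4 does not offer live music → Operating Certificate not required.
§14.5 seating 134 ≤ 184; does not dispense prescription medication; years in business 22 < 25 → Trade Certificate not required.
§14.6 seating 134 < 192; years in business 22 < 28 → Trade Authorization not required.
§14.7 seating 134 > 116; years in business 22 ≥ 13 → Limited Seating License not required.
§14.8 Trade Certificate is not required → no effect.
§14.9 Trade Authorization is not required → no effect.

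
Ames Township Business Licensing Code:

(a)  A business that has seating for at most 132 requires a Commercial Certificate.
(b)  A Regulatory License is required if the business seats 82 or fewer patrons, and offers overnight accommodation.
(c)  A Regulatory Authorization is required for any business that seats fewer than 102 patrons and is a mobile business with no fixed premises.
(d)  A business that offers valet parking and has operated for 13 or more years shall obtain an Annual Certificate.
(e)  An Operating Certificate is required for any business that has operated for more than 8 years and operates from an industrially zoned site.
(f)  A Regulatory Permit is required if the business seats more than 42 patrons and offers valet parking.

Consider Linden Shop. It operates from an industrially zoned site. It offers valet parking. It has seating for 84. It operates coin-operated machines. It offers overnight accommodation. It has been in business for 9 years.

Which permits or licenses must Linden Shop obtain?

Commercial Certificate, Operating Certificate, Regulatory Permit

(a) seating 84 ≤ 132 → Commercial Certificate required.
(b) seating 84 > 82; offers overnight accommodation → Regulatory License not required.
(c) seating 84 < 102; operates from an industrially zoned site (not: is a mobile business with no fixed premises) → Regulatory Authorization not required.
(d) offers valet parking; years in business 9 < 13 → Annual Certificate not required.
(e) years in business 9 > 8; operates from an industrially zoned site → Operating Certificate required.
(f) seating 84 > 42; offers valet parking → Regulatory Permit required.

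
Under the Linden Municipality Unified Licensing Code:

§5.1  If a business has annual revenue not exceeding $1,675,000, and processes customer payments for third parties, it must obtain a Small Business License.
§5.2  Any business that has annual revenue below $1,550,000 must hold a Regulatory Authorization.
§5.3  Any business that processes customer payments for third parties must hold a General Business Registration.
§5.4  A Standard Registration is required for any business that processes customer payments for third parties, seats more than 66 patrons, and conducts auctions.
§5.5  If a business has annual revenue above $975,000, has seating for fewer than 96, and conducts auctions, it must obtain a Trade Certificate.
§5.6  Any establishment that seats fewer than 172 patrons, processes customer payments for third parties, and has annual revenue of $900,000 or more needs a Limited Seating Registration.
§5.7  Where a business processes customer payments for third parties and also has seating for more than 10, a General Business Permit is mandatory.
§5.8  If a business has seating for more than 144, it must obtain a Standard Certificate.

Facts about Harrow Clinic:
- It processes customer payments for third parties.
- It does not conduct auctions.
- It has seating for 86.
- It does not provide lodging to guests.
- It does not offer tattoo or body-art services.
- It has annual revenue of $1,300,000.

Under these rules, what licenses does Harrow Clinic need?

General Business Permit, General Business Registration, Limited Seating Registration, Regulatory Authorization, Small Business License

§5.1 revenue $1,300,000 ≤ $1,675,000; processes customer payments for third parties → Small Business License required.
§5.2 revenue $1,300,000 < $1,550,000 → Regulatory Authorization required.
§5.3 processes customer payments for third parties → General Business Registration required.
§5.4 processes customer payments for third parties; seating 86 > 66; does not conduct auctions → Standard Registration not required.
§5.5 revenue $1,300,000 > $975,000; seating 86 < 96; does not conduct auctions → Trade Certificate not required.
§5.6 seating 86 < 172; processes customer payments for third parties; revenue $1,300,000 ≥ $900,000 → Limited Seating Registration required.
§5.7 processes customer payments for third parties; seating 86 > 10 → General Business Permit required.
§5.8 seating 86 ≤ 144 → Standard Certificate not required.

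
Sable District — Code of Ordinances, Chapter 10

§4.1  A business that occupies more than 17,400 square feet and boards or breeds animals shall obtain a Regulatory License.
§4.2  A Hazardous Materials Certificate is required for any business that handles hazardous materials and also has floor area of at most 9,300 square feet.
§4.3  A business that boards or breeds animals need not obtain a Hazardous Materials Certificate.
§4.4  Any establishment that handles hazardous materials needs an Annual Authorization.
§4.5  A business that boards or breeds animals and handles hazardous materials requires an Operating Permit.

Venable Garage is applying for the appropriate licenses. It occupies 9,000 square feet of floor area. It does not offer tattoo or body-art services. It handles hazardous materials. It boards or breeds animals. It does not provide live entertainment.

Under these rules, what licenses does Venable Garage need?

Annual Authorization, Operating Permit

§4.1 floor area 9,000 square feet ≤ 17,400 square feet; boards or breeds animals → Regulatory License not required.
§4.2 handles hazardous materials; floor area 9,000 square feet ≤ 9,300 square feet → Hazardous Materials Certificate required.
§4.3 boards or breeds animals → exempt from Hazardous Materials Certificate.
§4.4 handles hazardous materials → Annual Authorization required.
§4.5 boards or breeds animals; handles hazardous materials → Operating Permit required.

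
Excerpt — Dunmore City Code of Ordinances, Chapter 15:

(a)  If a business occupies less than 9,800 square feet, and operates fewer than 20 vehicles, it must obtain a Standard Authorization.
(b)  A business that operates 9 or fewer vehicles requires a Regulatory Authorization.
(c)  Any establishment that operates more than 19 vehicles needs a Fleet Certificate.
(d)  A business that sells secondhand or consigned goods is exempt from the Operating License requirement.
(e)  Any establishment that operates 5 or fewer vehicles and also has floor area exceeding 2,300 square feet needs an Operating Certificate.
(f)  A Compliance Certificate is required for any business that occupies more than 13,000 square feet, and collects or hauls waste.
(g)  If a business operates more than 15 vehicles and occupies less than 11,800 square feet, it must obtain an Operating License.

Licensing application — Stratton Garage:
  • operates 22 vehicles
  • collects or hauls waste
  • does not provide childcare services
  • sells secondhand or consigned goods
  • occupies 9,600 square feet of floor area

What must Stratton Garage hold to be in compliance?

Fleet Certificate

(a) floor area 9,600 square feet < 9,800 square feet; vehicles 22 ≥ 20 → Standard Authorization not required.
(b) vehicles 22 > 9 → Regulatory Authorization not required.
(c) vehicles 22 > 19 → Fleet Certificate required.
(d) sells secondhand or consigned goods → exempt from Operating License.
(e) vehicles 22 > 5; floor area 9,600 square feet > 2,300 square feet → Operating Certificate not required.
(f) floor area 9,600 square feet ≤ 13,000 square feet; collects or hauls waste → Compliance Certificate not required.
(g) vehicles 22 > 15; floor area 9,600 square feet < 11,800 square feet → Operating License required.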